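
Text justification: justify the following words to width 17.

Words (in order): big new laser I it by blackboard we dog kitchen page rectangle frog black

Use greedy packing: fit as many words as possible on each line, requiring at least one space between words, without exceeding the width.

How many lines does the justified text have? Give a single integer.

Line 1: ['big', 'new', 'laser', 'I'] (min_width=15, slack=2)
Line 2: ['it', 'by', 'blackboard'] (min_width=16, slack=1)
Line 3: ['we', 'dog', 'kitchen'] (min_width=14, slack=3)
Line 4: ['page', 'rectangle'] (min_width=14, slack=3)
Line 5: ['frog', 'black'] (min_width=10, slack=7)
Total lines: 5

Answer: 5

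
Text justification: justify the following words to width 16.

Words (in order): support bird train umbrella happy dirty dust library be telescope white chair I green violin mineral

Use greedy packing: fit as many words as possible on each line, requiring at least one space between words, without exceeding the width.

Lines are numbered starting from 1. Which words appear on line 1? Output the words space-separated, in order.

Answer: support bird

Derivation:
Line 1: ['support', 'bird'] (min_width=12, slack=4)
Line 2: ['train', 'umbrella'] (min_width=14, slack=2)
Line 3: ['happy', 'dirty', 'dust'] (min_width=16, slack=0)
Line 4: ['library', 'be'] (min_width=10, slack=6)
Line 5: ['telescope', 'white'] (min_width=15, slack=1)
Line 6: ['chair', 'I', 'green'] (min_width=13, slack=3)
Line 7: ['violin', 'mineral'] (min_width=14, slack=2)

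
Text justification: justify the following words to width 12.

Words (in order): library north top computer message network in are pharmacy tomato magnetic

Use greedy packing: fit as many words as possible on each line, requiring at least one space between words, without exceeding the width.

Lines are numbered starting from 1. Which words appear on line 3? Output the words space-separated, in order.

Answer: computer

Derivation:
Line 1: ['library'] (min_width=7, slack=5)
Line 2: ['north', 'top'] (min_width=9, slack=3)
Line 3: ['computer'] (min_width=8, slack=4)
Line 4: ['message'] (min_width=7, slack=5)
Line 5: ['network', 'in'] (min_width=10, slack=2)
Line 6: ['are', 'pharmacy'] (min_width=12, slack=0)
Line 7: ['tomato'] (min_width=6, slack=6)
Line 8: ['magnetic'] (min_width=8, slack=4)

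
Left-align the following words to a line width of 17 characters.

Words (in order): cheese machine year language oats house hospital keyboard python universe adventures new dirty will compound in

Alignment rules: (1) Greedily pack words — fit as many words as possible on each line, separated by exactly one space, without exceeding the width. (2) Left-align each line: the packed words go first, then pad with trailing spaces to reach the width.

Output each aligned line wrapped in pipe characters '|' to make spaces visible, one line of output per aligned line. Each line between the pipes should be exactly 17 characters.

Answer: |cheese machine   |
|year language    |
|oats house       |
|hospital keyboard|
|python universe  |
|adventures new   |
|dirty will       |
|compound in      |

Derivation:
Line 1: ['cheese', 'machine'] (min_width=14, slack=3)
Line 2: ['year', 'language'] (min_width=13, slack=4)
Line 3: ['oats', 'house'] (min_width=10, slack=7)
Line 4: ['hospital', 'keyboard'] (min_width=17, slack=0)
Line 5: ['python', 'universe'] (min_width=15, slack=2)
Line 6: ['adventures', 'new'] (min_width=14, slack=3)
Line 7: ['dirty', 'will'] (min_width=10, slack=7)
Line 8: ['compound', 'in'] (min_width=11, slack=6)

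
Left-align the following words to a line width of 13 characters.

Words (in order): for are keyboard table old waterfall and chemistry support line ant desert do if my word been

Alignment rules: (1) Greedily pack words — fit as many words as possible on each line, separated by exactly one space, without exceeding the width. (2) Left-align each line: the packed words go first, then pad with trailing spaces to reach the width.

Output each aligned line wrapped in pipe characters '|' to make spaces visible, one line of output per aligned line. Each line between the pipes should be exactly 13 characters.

Answer: |for are      |
|keyboard     |
|table old    |
|waterfall and|
|chemistry    |
|support line |
|ant desert do|
|if my word   |
|been         |

Derivation:
Line 1: ['for', 'are'] (min_width=7, slack=6)
Line 2: ['keyboard'] (min_width=8, slack=5)
Line 3: ['table', 'old'] (min_width=9, slack=4)
Line 4: ['waterfall', 'and'] (min_width=13, slack=0)
Line 5: ['chemistry'] (min_width=9, slack=4)
Line 6: ['support', 'line'] (min_width=12, slack=1)
Line 7: ['ant', 'desert', 'do'] (min_width=13, slack=0)
Line 8: ['if', 'my', 'word'] (min_width=10, slack=3)
Line 9: ['been'] (min_width=4, slack=9)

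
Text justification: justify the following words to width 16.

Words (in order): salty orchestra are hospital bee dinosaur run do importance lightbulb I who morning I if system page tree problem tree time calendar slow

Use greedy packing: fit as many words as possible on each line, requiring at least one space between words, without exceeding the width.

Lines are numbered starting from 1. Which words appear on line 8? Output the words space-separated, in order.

Answer: problem tree

Derivation:
Line 1: ['salty', 'orchestra'] (min_width=15, slack=1)
Line 2: ['are', 'hospital', 'bee'] (min_width=16, slack=0)
Line 3: ['dinosaur', 'run', 'do'] (min_width=15, slack=1)
Line 4: ['importance'] (min_width=10, slack=6)
Line 5: ['lightbulb', 'I', 'who'] (min_width=15, slack=1)
Line 6: ['morning', 'I', 'if'] (min_width=12, slack=4)
Line 7: ['system', 'page', 'tree'] (min_width=16, slack=0)
Line 8: ['problem', 'tree'] (min_width=12, slack=4)
Line 9: ['time', 'calendar'] (min_width=13, slack=3)
Line 10: ['slow'] (min_width=4, slack=12)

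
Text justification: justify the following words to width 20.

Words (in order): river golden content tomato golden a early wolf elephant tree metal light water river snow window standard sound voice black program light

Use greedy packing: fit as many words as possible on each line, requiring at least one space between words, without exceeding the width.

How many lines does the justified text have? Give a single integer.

Answer: 8

Derivation:
Line 1: ['river', 'golden', 'content'] (min_width=20, slack=0)
Line 2: ['tomato', 'golden', 'a'] (min_width=15, slack=5)
Line 3: ['early', 'wolf', 'elephant'] (min_width=19, slack=1)
Line 4: ['tree', 'metal', 'light'] (min_width=16, slack=4)
Line 5: ['water', 'river', 'snow'] (min_width=16, slack=4)
Line 6: ['window', 'standard'] (min_width=15, slack=5)
Line 7: ['sound', 'voice', 'black'] (min_width=17, slack=3)
Line 8: ['program', 'light'] (min_width=13, slack=7)
Total lines: 8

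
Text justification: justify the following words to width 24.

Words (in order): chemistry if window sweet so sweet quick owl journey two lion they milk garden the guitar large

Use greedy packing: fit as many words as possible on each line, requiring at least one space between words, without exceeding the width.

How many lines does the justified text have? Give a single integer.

Line 1: ['chemistry', 'if', 'window'] (min_width=19, slack=5)
Line 2: ['sweet', 'so', 'sweet', 'quick', 'owl'] (min_width=24, slack=0)
Line 3: ['journey', 'two', 'lion', 'they'] (min_width=21, slack=3)
Line 4: ['milk', 'garden', 'the', 'guitar'] (min_width=22, slack=2)
Line 5: ['large'] (min_width=5, slack=19)
Total lines: 5

Answer: 5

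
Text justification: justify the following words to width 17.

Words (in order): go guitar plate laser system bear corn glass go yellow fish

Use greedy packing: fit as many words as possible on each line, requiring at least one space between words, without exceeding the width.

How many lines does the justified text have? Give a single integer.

Line 1: ['go', 'guitar', 'plate'] (min_width=15, slack=2)
Line 2: ['laser', 'system', 'bear'] (min_width=17, slack=0)
Line 3: ['corn', 'glass', 'go'] (min_width=13, slack=4)
Line 4: ['yellow', 'fish'] (min_width=11, slack=6)
Total lines: 4

Answer: 4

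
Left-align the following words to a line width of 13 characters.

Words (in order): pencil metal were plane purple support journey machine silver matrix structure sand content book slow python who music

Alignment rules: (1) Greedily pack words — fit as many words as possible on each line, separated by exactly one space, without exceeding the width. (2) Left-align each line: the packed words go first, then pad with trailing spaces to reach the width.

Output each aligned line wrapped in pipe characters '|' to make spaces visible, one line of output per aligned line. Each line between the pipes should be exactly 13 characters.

Answer: |pencil metal |
|were plane   |
|purple       |
|support      |
|journey      |
|machine      |
|silver matrix|
|structure    |
|sand content |
|book slow    |
|python who   |
|music        |

Derivation:
Line 1: ['pencil', 'metal'] (min_width=12, slack=1)
Line 2: ['were', 'plane'] (min_width=10, slack=3)
Line 3: ['purple'] (min_width=6, slack=7)
Line 4: ['support'] (min_width=7, slack=6)
Line 5: ['journey'] (min_width=7, slack=6)
Line 6: ['machine'] (min_width=7, slack=6)
Line 7: ['silver', 'matrix'] (min_width=13, slack=0)
Line 8: ['structure'] (min_width=9, slack=4)
Line 9: ['sand', 'content'] (min_width=12, slack=1)
Line 10: ['book', 'slow'] (min_width=9, slack=4)
Line 11: ['python', 'who'] (min_width=10, slack=3)
Line 12: ['music'] (min_width=5, slack=8)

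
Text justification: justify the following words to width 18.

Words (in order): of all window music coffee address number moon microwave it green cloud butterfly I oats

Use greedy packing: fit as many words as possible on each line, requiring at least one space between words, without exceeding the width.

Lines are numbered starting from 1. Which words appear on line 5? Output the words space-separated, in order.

Line 1: ['of', 'all', 'window'] (min_width=13, slack=5)
Line 2: ['music', 'coffee'] (min_width=12, slack=6)
Line 3: ['address', 'number'] (min_width=14, slack=4)
Line 4: ['moon', 'microwave', 'it'] (min_width=17, slack=1)
Line 5: ['green', 'cloud'] (min_width=11, slack=7)
Line 6: ['butterfly', 'I', 'oats'] (min_width=16, slack=2)

Answer: green cloud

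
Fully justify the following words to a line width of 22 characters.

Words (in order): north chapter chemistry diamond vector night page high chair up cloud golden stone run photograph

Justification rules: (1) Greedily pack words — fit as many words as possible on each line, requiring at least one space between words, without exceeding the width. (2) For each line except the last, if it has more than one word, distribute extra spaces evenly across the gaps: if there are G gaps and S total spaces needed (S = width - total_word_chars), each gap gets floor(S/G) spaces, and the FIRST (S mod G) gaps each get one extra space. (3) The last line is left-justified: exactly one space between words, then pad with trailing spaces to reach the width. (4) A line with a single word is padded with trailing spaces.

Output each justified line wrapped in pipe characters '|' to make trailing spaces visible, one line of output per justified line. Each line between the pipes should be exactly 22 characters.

Line 1: ['north', 'chapter'] (min_width=13, slack=9)
Line 2: ['chemistry', 'diamond'] (min_width=17, slack=5)
Line 3: ['vector', 'night', 'page', 'high'] (min_width=22, slack=0)
Line 4: ['chair', 'up', 'cloud', 'golden'] (min_width=21, slack=1)
Line 5: ['stone', 'run', 'photograph'] (min_width=20, slack=2)

Answer: |north          chapter|
|chemistry      diamond|
|vector night page high|
|chair  up cloud golden|
|stone run photograph  |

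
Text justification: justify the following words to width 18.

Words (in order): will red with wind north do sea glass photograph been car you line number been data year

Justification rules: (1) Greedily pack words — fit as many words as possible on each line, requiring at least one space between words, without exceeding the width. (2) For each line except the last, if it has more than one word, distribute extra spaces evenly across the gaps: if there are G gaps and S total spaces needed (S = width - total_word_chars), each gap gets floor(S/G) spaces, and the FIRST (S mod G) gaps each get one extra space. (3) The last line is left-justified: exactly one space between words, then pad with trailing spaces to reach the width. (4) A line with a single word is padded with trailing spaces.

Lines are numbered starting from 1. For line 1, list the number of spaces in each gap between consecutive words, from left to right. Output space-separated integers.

Answer: 1 1 1

Derivation:
Line 1: ['will', 'red', 'with', 'wind'] (min_width=18, slack=0)
Line 2: ['north', 'do', 'sea', 'glass'] (min_width=18, slack=0)
Line 3: ['photograph', 'been'] (min_width=15, slack=3)
Line 4: ['car', 'you', 'line'] (min_width=12, slack=6)
Line 5: ['number', 'been', 'data'] (min_width=16, slack=2)
Line 6: ['year'] (min_width=4, slack=14)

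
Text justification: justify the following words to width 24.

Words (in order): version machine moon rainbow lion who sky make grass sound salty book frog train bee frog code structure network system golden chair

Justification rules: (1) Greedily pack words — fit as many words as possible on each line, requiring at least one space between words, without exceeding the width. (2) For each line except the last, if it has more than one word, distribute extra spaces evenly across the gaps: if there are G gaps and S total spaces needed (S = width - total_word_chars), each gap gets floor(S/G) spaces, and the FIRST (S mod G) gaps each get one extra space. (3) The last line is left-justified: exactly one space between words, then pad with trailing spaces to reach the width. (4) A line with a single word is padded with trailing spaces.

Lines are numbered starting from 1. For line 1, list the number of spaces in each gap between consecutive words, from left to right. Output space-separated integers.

Line 1: ['version', 'machine', 'moon'] (min_width=20, slack=4)
Line 2: ['rainbow', 'lion', 'who', 'sky'] (min_width=20, slack=4)
Line 3: ['make', 'grass', 'sound', 'salty'] (min_width=22, slack=2)
Line 4: ['book', 'frog', 'train', 'bee', 'frog'] (min_width=24, slack=0)
Line 5: ['code', 'structure', 'network'] (min_width=22, slack=2)
Line 6: ['system', 'golden', 'chair'] (min_width=19, slack=5)

Answer: 3 3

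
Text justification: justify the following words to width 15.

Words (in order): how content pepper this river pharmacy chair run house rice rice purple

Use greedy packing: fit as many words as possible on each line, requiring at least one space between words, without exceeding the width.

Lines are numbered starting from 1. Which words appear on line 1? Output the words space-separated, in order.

Answer: how content

Derivation:
Line 1: ['how', 'content'] (min_width=11, slack=4)
Line 2: ['pepper', 'this'] (min_width=11, slack=4)
Line 3: ['river', 'pharmacy'] (min_width=14, slack=1)
Line 4: ['chair', 'run', 'house'] (min_width=15, slack=0)
Line 5: ['rice', 'rice'] (min_width=9, slack=6)
Line 6: ['purple'] (min_width=6, slack=9)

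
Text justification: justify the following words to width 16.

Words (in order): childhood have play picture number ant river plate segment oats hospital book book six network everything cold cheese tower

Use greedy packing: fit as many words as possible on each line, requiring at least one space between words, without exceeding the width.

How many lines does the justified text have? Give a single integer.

Answer: 9

Derivation:
Line 1: ['childhood', 'have'] (min_width=14, slack=2)
Line 2: ['play', 'picture'] (min_width=12, slack=4)
Line 3: ['number', 'ant', 'river'] (min_width=16, slack=0)
Line 4: ['plate', 'segment'] (min_width=13, slack=3)
Line 5: ['oats', 'hospital'] (min_width=13, slack=3)
Line 6: ['book', 'book', 'six'] (min_width=13, slack=3)
Line 7: ['network'] (min_width=7, slack=9)
Line 8: ['everything', 'cold'] (min_width=15, slack=1)
Line 9: ['cheese', 'tower'] (min_width=12, slack=4)
Total lines: 9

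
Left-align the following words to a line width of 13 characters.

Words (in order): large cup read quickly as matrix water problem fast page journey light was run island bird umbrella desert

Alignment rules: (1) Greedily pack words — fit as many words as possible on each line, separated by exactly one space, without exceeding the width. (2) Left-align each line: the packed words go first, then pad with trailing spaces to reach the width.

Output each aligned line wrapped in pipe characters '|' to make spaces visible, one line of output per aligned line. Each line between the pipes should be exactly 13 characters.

Line 1: ['large', 'cup'] (min_width=9, slack=4)
Line 2: ['read', 'quickly'] (min_width=12, slack=1)
Line 3: ['as', 'matrix'] (min_width=9, slack=4)
Line 4: ['water', 'problem'] (min_width=13, slack=0)
Line 5: ['fast', 'page'] (min_width=9, slack=4)
Line 6: ['journey', 'light'] (min_width=13, slack=0)
Line 7: ['was', 'run'] (min_width=7, slack=6)
Line 8: ['island', 'bird'] (min_width=11, slack=2)
Line 9: ['umbrella'] (min_width=8, slack=5)
Line 10: ['desert'] (min_width=6, slack=7)

Answer: |large cup    |
|read quickly |
|as matrix    |
|water problem|
|fast page    |
|journey light|
|was run      |
|island bird  |
|umbrella     |
|desert       |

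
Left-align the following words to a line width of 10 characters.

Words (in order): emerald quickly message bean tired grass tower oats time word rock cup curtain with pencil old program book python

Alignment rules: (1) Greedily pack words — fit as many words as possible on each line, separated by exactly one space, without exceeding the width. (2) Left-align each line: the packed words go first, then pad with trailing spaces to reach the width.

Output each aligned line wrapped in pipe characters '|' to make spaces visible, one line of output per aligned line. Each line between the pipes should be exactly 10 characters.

Answer: |emerald   |
|quickly   |
|message   |
|bean tired|
|grass     |
|tower oats|
|time word |
|rock cup  |
|curtain   |
|with      |
|pencil old|
|program   |
|book      |
|python    |

Derivation:
Line 1: ['emerald'] (min_width=7, slack=3)
Line 2: ['quickly'] (min_width=7, slack=3)
Line 3: ['message'] (min_width=7, slack=3)
Line 4: ['bean', 'tired'] (min_width=10, slack=0)
Line 5: ['grass'] (min_width=5, slack=5)
Line 6: ['tower', 'oats'] (min_width=10, slack=0)
Line 7: ['time', 'word'] (min_width=9, slack=1)
Line 8: ['rock', 'cup'] (min_width=8, slack=2)
Line 9: ['curtain'] (min_width=7, slack=3)
Line 10: ['with'] (min_width=4, slack=6)
Line 11: ['pencil', 'old'] (min_width=10, slack=0)
Line 12: ['program'] (min_width=7, slack=3)
Line 13: ['book'] (min_width=4, slack=6)
Line 14: ['python'] (min_width=6, slack=4)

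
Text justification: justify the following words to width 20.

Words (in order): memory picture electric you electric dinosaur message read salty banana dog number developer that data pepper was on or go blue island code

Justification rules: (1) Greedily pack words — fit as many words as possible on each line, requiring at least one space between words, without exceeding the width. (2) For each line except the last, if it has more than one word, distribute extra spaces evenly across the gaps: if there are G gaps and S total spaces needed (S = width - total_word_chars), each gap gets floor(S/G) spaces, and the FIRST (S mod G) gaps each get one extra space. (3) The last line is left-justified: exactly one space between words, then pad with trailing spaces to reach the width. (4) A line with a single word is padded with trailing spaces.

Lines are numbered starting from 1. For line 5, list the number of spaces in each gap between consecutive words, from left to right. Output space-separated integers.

Line 1: ['memory', 'picture'] (min_width=14, slack=6)
Line 2: ['electric', 'you'] (min_width=12, slack=8)
Line 3: ['electric', 'dinosaur'] (min_width=17, slack=3)
Line 4: ['message', 'read', 'salty'] (min_width=18, slack=2)
Line 5: ['banana', 'dog', 'number'] (min_width=17, slack=3)
Line 6: ['developer', 'that', 'data'] (min_width=19, slack=1)
Line 7: ['pepper', 'was', 'on', 'or', 'go'] (min_width=19, slack=1)
Line 8: ['blue', 'island', 'code'] (min_width=16, slack=4)

Answer: 3 2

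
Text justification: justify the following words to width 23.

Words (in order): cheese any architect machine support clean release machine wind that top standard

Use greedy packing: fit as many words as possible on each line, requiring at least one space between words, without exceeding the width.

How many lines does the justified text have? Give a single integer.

Answer: 4

Derivation:
Line 1: ['cheese', 'any', 'architect'] (min_width=20, slack=3)
Line 2: ['machine', 'support', 'clean'] (min_width=21, slack=2)
Line 3: ['release', 'machine', 'wind'] (min_width=20, slack=3)
Line 4: ['that', 'top', 'standard'] (min_width=17, slack=6)
Total lines: 4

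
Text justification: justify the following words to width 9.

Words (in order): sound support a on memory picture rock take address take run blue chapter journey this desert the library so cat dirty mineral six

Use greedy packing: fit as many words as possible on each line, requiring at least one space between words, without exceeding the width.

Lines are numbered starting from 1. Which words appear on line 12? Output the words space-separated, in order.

Answer: desert

Derivation:
Line 1: ['sound'] (min_width=5, slack=4)
Line 2: ['support', 'a'] (min_width=9, slack=0)
Line 3: ['on', 'memory'] (min_width=9, slack=0)
Line 4: ['picture'] (min_width=7, slack=2)
Line 5: ['rock', 'take'] (min_width=9, slack=0)
Line 6: ['address'] (min_width=7, slack=2)
Line 7: ['take', 'run'] (min_width=8, slack=1)
Line 8: ['blue'] (min_width=4, slack=5)
Line 9: ['chapter'] (min_width=7, slack=2)
Line 10: ['journey'] (min_width=7, slack=2)
Line 11: ['this'] (min_width=4, slack=5)
Line 12: ['desert'] (min_width=6, slack=3)
Line 13: ['the'] (min_width=3, slack=6)
Line 14: ['library'] (min_width=7, slack=2)
Line 15: ['so', 'cat'] (min_width=6, slack=3)
Line 16: ['dirty'] (min_width=5, slack=4)
Line 17: ['mineral'] (min_width=7, slack=2)
Line 18: ['six'] (min_width=3, slack=6)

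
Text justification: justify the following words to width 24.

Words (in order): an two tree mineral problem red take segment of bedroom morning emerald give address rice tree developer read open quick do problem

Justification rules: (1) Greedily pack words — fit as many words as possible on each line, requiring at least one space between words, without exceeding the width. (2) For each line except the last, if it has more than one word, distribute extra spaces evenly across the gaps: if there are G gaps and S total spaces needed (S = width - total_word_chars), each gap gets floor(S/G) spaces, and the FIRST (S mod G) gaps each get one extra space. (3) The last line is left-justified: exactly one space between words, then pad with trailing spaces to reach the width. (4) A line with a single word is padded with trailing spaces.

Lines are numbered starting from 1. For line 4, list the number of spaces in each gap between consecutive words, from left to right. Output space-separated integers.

Answer: 3 3

Derivation:
Line 1: ['an', 'two', 'tree', 'mineral'] (min_width=19, slack=5)
Line 2: ['problem', 'red', 'take', 'segment'] (min_width=24, slack=0)
Line 3: ['of', 'bedroom', 'morning'] (min_width=18, slack=6)
Line 4: ['emerald', 'give', 'address'] (min_width=20, slack=4)
Line 5: ['rice', 'tree', 'developer', 'read'] (min_width=24, slack=0)
Line 6: ['open', 'quick', 'do', 'problem'] (min_width=21, slack=3)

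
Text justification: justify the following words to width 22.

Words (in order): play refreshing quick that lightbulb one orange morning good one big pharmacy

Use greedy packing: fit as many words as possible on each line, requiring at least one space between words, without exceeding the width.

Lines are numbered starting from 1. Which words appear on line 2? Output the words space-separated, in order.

Line 1: ['play', 'refreshing', 'quick'] (min_width=21, slack=1)
Line 2: ['that', 'lightbulb', 'one'] (min_width=18, slack=4)
Line 3: ['orange', 'morning', 'good'] (min_width=19, slack=3)
Line 4: ['one', 'big', 'pharmacy'] (min_width=16, slack=6)

Answer: that lightbulb one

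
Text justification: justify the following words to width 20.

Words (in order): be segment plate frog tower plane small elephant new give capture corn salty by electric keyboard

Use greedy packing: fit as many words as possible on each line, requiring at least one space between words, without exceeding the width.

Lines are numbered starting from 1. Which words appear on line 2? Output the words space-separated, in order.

Line 1: ['be', 'segment', 'plate'] (min_width=16, slack=4)
Line 2: ['frog', 'tower', 'plane'] (min_width=16, slack=4)
Line 3: ['small', 'elephant', 'new'] (min_width=18, slack=2)
Line 4: ['give', 'capture', 'corn'] (min_width=17, slack=3)
Line 5: ['salty', 'by', 'electric'] (min_width=17, slack=3)
Line 6: ['keyboard'] (min_width=8, slack=12)

Answer: frog tower plane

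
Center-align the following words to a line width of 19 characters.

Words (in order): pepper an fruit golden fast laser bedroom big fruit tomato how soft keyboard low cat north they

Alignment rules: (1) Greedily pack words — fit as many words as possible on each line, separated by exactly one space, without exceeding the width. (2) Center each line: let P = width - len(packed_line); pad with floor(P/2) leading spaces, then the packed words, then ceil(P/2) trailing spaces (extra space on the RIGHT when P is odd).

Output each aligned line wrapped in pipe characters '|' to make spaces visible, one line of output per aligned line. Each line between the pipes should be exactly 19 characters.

Answer: |  pepper an fruit  |
| golden fast laser |
| bedroom big fruit |
|  tomato how soft  |
| keyboard low cat  |
|    north they     |

Derivation:
Line 1: ['pepper', 'an', 'fruit'] (min_width=15, slack=4)
Line 2: ['golden', 'fast', 'laser'] (min_width=17, slack=2)
Line 3: ['bedroom', 'big', 'fruit'] (min_width=17, slack=2)
Line 4: ['tomato', 'how', 'soft'] (min_width=15, slack=4)
Line 5: ['keyboard', 'low', 'cat'] (min_width=16, slack=3)
Line 6: ['north', 'they'] (min_width=10, slack=9)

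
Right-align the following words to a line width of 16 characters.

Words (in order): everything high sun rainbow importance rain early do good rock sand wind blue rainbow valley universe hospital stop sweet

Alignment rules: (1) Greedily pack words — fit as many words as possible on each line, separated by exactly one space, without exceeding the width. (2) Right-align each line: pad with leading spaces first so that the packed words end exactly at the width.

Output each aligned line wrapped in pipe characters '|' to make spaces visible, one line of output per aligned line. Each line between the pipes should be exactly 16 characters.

Answer: | everything high|
|     sun rainbow|
| importance rain|
|   early do good|
|  rock sand wind|
|    blue rainbow|
| valley universe|
|   hospital stop|
|           sweet|

Derivation:
Line 1: ['everything', 'high'] (min_width=15, slack=1)
Line 2: ['sun', 'rainbow'] (min_width=11, slack=5)
Line 3: ['importance', 'rain'] (min_width=15, slack=1)
Line 4: ['early', 'do', 'good'] (min_width=13, slack=3)
Line 5: ['rock', 'sand', 'wind'] (min_width=14, slack=2)
Line 6: ['blue', 'rainbow'] (min_width=12, slack=4)
Line 7: ['valley', 'universe'] (min_width=15, slack=1)
Line 8: ['hospital', 'stop'] (min_width=13, slack=3)
Line 9: ['sweet'] (min_width=5, slack=11)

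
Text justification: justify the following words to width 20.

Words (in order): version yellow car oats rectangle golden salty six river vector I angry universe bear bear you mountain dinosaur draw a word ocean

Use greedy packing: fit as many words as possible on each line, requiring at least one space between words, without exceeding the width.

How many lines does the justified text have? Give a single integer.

Line 1: ['version', 'yellow', 'car'] (min_width=18, slack=2)
Line 2: ['oats', 'rectangle'] (min_width=14, slack=6)
Line 3: ['golden', 'salty', 'six'] (min_width=16, slack=4)
Line 4: ['river', 'vector', 'I', 'angry'] (min_width=20, slack=0)
Line 5: ['universe', 'bear', 'bear'] (min_width=18, slack=2)
Line 6: ['you', 'mountain'] (min_width=12, slack=8)
Line 7: ['dinosaur', 'draw', 'a', 'word'] (min_width=20, slack=0)
Line 8: ['ocean'] (min_width=5, slack=15)
Total lines: 8

Answer: 8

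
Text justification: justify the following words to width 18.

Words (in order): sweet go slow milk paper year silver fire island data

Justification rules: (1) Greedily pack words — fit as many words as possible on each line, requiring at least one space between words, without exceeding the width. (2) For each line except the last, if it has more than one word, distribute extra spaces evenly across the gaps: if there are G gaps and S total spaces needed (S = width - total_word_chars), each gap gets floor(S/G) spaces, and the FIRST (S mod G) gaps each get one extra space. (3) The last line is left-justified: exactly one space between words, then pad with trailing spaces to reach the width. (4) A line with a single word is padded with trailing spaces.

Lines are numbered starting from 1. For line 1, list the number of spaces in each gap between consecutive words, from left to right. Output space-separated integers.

Line 1: ['sweet', 'go', 'slow', 'milk'] (min_width=18, slack=0)
Line 2: ['paper', 'year', 'silver'] (min_width=17, slack=1)
Line 3: ['fire', 'island', 'data'] (min_width=16, slack=2)

Answer: 1 1 1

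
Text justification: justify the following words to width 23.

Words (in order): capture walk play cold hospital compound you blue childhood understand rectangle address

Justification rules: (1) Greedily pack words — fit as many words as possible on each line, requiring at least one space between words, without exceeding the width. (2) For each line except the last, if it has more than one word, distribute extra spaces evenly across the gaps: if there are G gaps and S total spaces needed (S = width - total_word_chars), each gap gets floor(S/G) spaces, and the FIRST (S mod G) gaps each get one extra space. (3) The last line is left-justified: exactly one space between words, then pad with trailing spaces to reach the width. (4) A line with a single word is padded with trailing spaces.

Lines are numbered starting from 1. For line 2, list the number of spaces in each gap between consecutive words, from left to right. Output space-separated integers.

Line 1: ['capture', 'walk', 'play', 'cold'] (min_width=22, slack=1)
Line 2: ['hospital', 'compound', 'you'] (min_width=21, slack=2)
Line 3: ['blue', 'childhood'] (min_width=14, slack=9)
Line 4: ['understand', 'rectangle'] (min_width=20, slack=3)
Line 5: ['address'] (min_width=7, slack=16)

Answer: 2 2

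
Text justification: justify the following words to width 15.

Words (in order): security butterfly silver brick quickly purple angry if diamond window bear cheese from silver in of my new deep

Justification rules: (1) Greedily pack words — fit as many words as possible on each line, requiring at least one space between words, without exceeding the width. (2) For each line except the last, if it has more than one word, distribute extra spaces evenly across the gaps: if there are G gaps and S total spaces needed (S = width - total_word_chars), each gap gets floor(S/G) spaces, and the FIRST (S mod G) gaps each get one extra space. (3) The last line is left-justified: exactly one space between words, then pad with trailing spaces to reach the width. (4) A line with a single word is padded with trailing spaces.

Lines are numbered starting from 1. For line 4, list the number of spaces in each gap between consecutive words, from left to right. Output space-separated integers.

Answer: 2

Derivation:
Line 1: ['security'] (min_width=8, slack=7)
Line 2: ['butterfly'] (min_width=9, slack=6)
Line 3: ['silver', 'brick'] (min_width=12, slack=3)
Line 4: ['quickly', 'purple'] (min_width=14, slack=1)
Line 5: ['angry', 'if'] (min_width=8, slack=7)
Line 6: ['diamond', 'window'] (min_width=14, slack=1)
Line 7: ['bear', 'cheese'] (min_width=11, slack=4)
Line 8: ['from', 'silver', 'in'] (min_width=14, slack=1)
Line 9: ['of', 'my', 'new', 'deep'] (min_width=14, slack=1)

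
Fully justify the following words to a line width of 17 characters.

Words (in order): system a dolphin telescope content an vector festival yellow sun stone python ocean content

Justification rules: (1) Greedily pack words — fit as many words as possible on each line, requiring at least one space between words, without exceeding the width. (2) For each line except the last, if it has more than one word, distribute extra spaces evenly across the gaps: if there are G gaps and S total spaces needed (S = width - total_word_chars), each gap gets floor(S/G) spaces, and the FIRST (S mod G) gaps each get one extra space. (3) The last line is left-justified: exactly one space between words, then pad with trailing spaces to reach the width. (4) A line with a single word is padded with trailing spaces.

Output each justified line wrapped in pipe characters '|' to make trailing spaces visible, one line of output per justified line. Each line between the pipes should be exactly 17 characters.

Answer: |system  a dolphin|
|telescope content|
|an         vector|
|festival   yellow|
|sun  stone python|
|ocean content    |

Derivation:
Line 1: ['system', 'a', 'dolphin'] (min_width=16, slack=1)
Line 2: ['telescope', 'content'] (min_width=17, slack=0)
Line 3: ['an', 'vector'] (min_width=9, slack=8)
Line 4: ['festival', 'yellow'] (min_width=15, slack=2)
Line 5: ['sun', 'stone', 'python'] (min_width=16, slack=1)
Line 6: ['ocean', 'content'] (min_width=13, slack=4)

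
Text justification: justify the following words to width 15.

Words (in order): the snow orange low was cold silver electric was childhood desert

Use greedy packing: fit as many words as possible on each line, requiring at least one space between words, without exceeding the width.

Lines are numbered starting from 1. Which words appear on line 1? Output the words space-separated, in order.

Line 1: ['the', 'snow', 'orange'] (min_width=15, slack=0)
Line 2: ['low', 'was', 'cold'] (min_width=12, slack=3)
Line 3: ['silver', 'electric'] (min_width=15, slack=0)
Line 4: ['was', 'childhood'] (min_width=13, slack=2)
Line 5: ['desert'] (min_width=6, slack=9)

Answer: the snow orange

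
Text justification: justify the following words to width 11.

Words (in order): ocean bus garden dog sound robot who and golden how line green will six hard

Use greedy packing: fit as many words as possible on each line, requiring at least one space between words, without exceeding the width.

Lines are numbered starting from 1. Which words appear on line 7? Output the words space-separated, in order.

Line 1: ['ocean', 'bus'] (min_width=9, slack=2)
Line 2: ['garden', 'dog'] (min_width=10, slack=1)
Line 3: ['sound', 'robot'] (min_width=11, slack=0)
Line 4: ['who', 'and'] (min_width=7, slack=4)
Line 5: ['golden', 'how'] (min_width=10, slack=1)
Line 6: ['line', 'green'] (min_width=10, slack=1)
Line 7: ['will', 'six'] (min_width=8, slack=3)
Line 8: ['hard'] (min_width=4, slack=7)

Answer: will six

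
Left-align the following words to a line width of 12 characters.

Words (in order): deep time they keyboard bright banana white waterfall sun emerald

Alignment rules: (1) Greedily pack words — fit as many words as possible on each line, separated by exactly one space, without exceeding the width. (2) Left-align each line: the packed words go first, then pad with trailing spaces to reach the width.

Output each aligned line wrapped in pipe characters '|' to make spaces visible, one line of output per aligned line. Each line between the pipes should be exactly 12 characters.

Line 1: ['deep', 'time'] (min_width=9, slack=3)
Line 2: ['they'] (min_width=4, slack=8)
Line 3: ['keyboard'] (min_width=8, slack=4)
Line 4: ['bright'] (min_width=6, slack=6)
Line 5: ['banana', 'white'] (min_width=12, slack=0)
Line 6: ['waterfall'] (min_width=9, slack=3)
Line 7: ['sun', 'emerald'] (min_width=11, slack=1)

Answer: |deep time   |
|they        |
|keyboard    |
|bright      |
|banana white|
|waterfall   |
|sun emerald |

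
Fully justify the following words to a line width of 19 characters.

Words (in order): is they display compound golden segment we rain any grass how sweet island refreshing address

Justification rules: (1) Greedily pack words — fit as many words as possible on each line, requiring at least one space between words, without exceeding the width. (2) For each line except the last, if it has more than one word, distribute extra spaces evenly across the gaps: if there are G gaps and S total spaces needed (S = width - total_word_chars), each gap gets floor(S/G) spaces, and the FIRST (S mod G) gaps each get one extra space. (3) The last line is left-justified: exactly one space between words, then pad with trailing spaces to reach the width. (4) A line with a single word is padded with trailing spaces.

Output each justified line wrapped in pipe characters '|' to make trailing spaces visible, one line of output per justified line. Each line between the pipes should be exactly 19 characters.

Answer: |is   they   display|
|compound     golden|
|segment we rain any|
|grass   how   sweet|
|island   refreshing|
|address            |

Derivation:
Line 1: ['is', 'they', 'display'] (min_width=15, slack=4)
Line 2: ['compound', 'golden'] (min_width=15, slack=4)
Line 3: ['segment', 'we', 'rain', 'any'] (min_width=19, slack=0)
Line 4: ['grass', 'how', 'sweet'] (min_width=15, slack=4)
Line 5: ['island', 'refreshing'] (min_width=17, slack=2)
Line 6: ['address'] (min_width=7, slack=12)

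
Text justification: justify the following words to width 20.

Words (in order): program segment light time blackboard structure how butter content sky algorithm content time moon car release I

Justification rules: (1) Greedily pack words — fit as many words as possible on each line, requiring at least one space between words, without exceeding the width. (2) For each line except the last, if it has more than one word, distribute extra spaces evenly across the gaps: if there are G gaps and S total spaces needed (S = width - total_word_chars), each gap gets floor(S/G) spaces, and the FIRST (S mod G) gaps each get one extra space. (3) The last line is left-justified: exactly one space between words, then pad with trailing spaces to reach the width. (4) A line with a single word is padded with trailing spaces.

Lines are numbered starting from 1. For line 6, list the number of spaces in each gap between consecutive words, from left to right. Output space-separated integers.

Answer: 3 2

Derivation:
Line 1: ['program', 'segment'] (min_width=15, slack=5)
Line 2: ['light', 'time'] (min_width=10, slack=10)
Line 3: ['blackboard', 'structure'] (min_width=20, slack=0)
Line 4: ['how', 'butter', 'content'] (min_width=18, slack=2)
Line 5: ['sky', 'algorithm'] (min_width=13, slack=7)
Line 6: ['content', 'time', 'moon'] (min_width=17, slack=3)
Line 7: ['car', 'release', 'I'] (min_width=13, slack=7)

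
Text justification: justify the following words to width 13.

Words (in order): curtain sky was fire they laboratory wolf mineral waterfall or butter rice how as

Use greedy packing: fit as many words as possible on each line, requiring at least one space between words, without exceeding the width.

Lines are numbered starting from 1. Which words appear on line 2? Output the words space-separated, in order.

Answer: was fire they

Derivation:
Line 1: ['curtain', 'sky'] (min_width=11, slack=2)
Line 2: ['was', 'fire', 'they'] (min_width=13, slack=0)
Line 3: ['laboratory'] (min_width=10, slack=3)
Line 4: ['wolf', 'mineral'] (min_width=12, slack=1)
Line 5: ['waterfall', 'or'] (min_width=12, slack=1)
Line 6: ['butter', 'rice'] (min_width=11, slack=2)
Line 7: ['how', 'as'] (min_width=6, slack=7)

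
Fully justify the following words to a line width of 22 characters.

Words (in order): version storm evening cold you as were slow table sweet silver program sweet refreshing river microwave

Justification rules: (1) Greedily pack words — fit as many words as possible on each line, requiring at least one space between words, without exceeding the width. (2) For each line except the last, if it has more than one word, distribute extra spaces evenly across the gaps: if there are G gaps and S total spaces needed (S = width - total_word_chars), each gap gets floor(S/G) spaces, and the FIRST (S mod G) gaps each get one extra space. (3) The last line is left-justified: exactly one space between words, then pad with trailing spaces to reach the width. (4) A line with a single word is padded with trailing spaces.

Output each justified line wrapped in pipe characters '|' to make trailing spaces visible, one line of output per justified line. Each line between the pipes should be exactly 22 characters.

Line 1: ['version', 'storm', 'evening'] (min_width=21, slack=1)
Line 2: ['cold', 'you', 'as', 'were', 'slow'] (min_width=21, slack=1)
Line 3: ['table', 'sweet', 'silver'] (min_width=18, slack=4)
Line 4: ['program', 'sweet'] (min_width=13, slack=9)
Line 5: ['refreshing', 'river'] (min_width=16, slack=6)
Line 6: ['microwave'] (min_width=9, slack=13)

Answer: |version  storm evening|
|cold  you as were slow|
|table   sweet   silver|
|program          sweet|
|refreshing       river|
|microwave             |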